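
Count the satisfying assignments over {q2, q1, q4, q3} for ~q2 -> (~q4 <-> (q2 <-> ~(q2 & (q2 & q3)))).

12

Initial set: {(~q2 -> (~q4 <-> (q2 <-> ~(q2 & (q2 & q3)))))}.
(~q2 -> (~q4 <-> (q2 <-> ~(q2 & (q2 & q3))))): β-rule — branch into ~~q2  //  (~q4 <-> (q2 <-> ~(q2 & (q2 & q3)))).
  branch 1 (add ~~q2):
    ○ open, literals {q2=true}.
  branch 2 (add (~q4 <-> (q2 <-> ~(q2 & (q2 & q3))))):
    (~q4 <-> (q2 <-> ~(q2 & (q2 & q3)))): β-rule — branch into ~q4, (q2 <-> ~(q2 & (q2 & q3)))  //  ~~q4, ~(q2 <-> ~(q2 & (q2 & q3))).
      branch 2.1 (add ~q4, (q2 <-> ~(q2 & (q2 & q3)))):
        (q2 <-> ~(q2 & (q2 & q3))): β-rule — branch into q2, ~(q2 & (q2 & q3))  //  ~q2, ~~(q2 & (q2 & q3)).
          branch 2.1.1 (add q2, ~(q2 & (q2 & q3))):
            ~(q2 & (q2 & q3)): β-rule — branch into ~q2  //  ~(q2 & q3).
              branch 2.1.1.1 (add ~q2):
                × closes — contains both q2 and ~q2.
              branch 2.1.1.2 (add ~(q2 & q3)):
                ~(q2 & q3): β-rule — branch into ~q2  //  ~q3.
                  branch 2.1.1.2.1 (add ~q2):
                    × closes — contains both q2 and ~q2.
                  branch 2.1.1.2.2 (add ~q3):
                    ○ open, literals {q2=true, q3=false, q4=false}.
          branch 2.1.2 (add ~q2, ~~(q2 & (q2 & q3))):
            ~~(q2 & (q2 & q3)): α-rule — add q2, (q2 & q3).
            × closes — contains both q2 and ~q2.
      branch 2.2 (add ~~q4, ~(q2 <-> ~(q2 & (q2 & q3)))):
        ~(q2 <-> ~(q2 & (q2 & q3))): β-rule — branch into q2, ~~(q2 & (q2 & q3))  //  ~q2, ~(q2 & (q2 & q3)).
          branch 2.2.1 (add q2, ~~(q2 & (q2 & q3))):
            ~~(q2 & (q2 & q3)): α-rule — add q2, (q2 & q3).
            (q2 & q3): α-rule — add q2, q3.
            ○ open, literals {q2=true, q3=true, q4=true}.
          branch 2.2.2 (add ~q2, ~(q2 & (q2 & q3))):
            ~(q2 & (q2 & q3)): β-rule — branch into ~q2  //  ~(q2 & q3).
              branch 2.2.2.1 (add ~q2):
                ○ open, literals {q2=false, q4=true}.
              branch 2.2.2.2 (add ~(q2 & q3)):
                ~(q2 & q3): β-rule — branch into ~q2  //  ~q3.
                  branch 2.2.2.2.1 (add ~q2):
                    ○ open, literals {q2=false, q4=true}.
                  branch 2.2.2.2.2 (add ~q3):
                    ○ open, literals {q2=false, q3=false, q4=true}.
3 branches closed, 6 open.
Each open branch fixes some atoms; the unmentioned ones are free. Counting distinct full assignments: branch {q2=true} (q1, q4, q3) contributes 8 new; branch {q2=true, q3=false, q4=false} (q1) contributes 0 new; branch {q2=true, q3=true, q4=true} (q1) contributes 0 new; branch {q2=false, q4=true} (q1, q3) contributes 4 new; branch {q2=false, q4=true} (q1, q3) contributes 0 new; branch {q2=false, q3=false, q4=true} (q1) contributes 0 new. Total: 12.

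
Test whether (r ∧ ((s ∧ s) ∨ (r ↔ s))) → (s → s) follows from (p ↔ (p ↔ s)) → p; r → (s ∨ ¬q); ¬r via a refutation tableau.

Yes

Initial set: {((p ↔ (p ↔ s)) → p); (r → (s ∨ ¬q)); ¬r; ¬((r ∧ ((s ∧ s) ∨ (r ↔ s))) → (s → s))}.
¬((r ∧ ((s ∧ s) ∨ (r ↔ s))) → (s → s)): α-rule — add (r ∧ ((s ∧ s) ∨ (r ↔ s))), ¬(s → s).
(r ∧ ((s ∧ s) ∨ (r ↔ s))): α-rule — add r, ((s ∧ s) ∨ (r ↔ s)).
× closes — contains both r and ¬r.
All 1 branch closes.
Every branch closed, so the premises entail the conclusion.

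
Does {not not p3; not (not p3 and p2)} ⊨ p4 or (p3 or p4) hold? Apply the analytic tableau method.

Yes

Initial set: {not not p3; not (not p3 and p2); not (p4 or (p3 or p4))}.
not not p3: drop double negation, giving p3.
not (p4 or (p3 or p4)): α-rule — add not p4, not (p3 or p4).
not (p3 or p4): α-rule — add not p3, not p4.
× closes — contains both p3 and not p3.
All 1 branch closes.
Every branch closed, so the premises entail the conclusion.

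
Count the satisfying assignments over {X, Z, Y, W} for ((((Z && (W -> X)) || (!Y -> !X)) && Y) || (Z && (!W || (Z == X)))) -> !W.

11

Initial set: {(((((Z && (W -> X)) || (!Y -> !X)) && Y) || (Z && (!W || (Z == X)))) -> !W)}.
(((((Z && (W -> X)) || (!Y -> !X)) && Y) || (Z && (!W || (Z == X)))) -> !W): β-rule — branch into !((((Z && (W -> X)) || (!Y -> !X)) && Y) || (Z && (!W || (Z == X))))  //  !W.
  branch 1 (add !((((Z && (W -> X)) || (!Y -> !X)) && Y) || (Z && (!W || (Z == X))))):
    !((((Z && (W -> X)) || (!Y -> !X)) && Y) || (Z && (!W || (Z == X)))): α-rule — add !(((Z && (W -> X)) || (!Y -> !X)) && Y), !(Z && (!W || (Z == X))).
    !(((Z && (W -> X)) || (!Y -> !X)) && Y): β-rule — branch into !((Z && (W -> X)) || (!Y -> !X))  //  !Y.
      branch 1.1 (add !((Z && (W -> X)) || (!Y -> !X))):
        !((Z && (W -> X)) || (!Y -> !X)): α-rule — add !(Z && (W -> X)), !(!Y -> !X).
        !(!Y -> !X): α-rule — add !Y, !!X.
        !(Z && (!W || (Z == X))): β-rule — branch into !Z  //  !(!W || (Z == X)).
          branch 1.1.1 (add !Z):
            !(Z && (W -> X)): β-rule — branch into !Z  //  !(W -> X).
              branch 1.1.1.1 (add !Z):
                ○ open, literals {X=T, Y=F, Z=F}.
              branch 1.1.1.2 (add !(W -> X)):
                !(W -> X): α-rule — add W, !X.
                × closes — contains both X and !X.
          branch 1.1.2 (add !(!W || (Z == X))):
            !(!W || (Z == X)): α-rule — add !!W, !(Z == X).
            !(Z && (W -> X)): β-rule — branch into !Z  //  !(W -> X).
              branch 1.1.2.1 (add !Z):
                !(Z == X): β-rule — branch into Z, !X  //  !Z, X.
                  branch 1.1.2.1.1 (add Z, !X):
                    × closes — contains both Z and !Z.
                  branch 1.1.2.1.2 (add !Z, X):
                    ○ open, literals {W=T, X=T, Y=F, Z=F}.
              branch 1.1.2.2 (add !(W -> X)):
                !(W -> X): α-rule — add W, !X.
                × closes — contains both X and !X.
      branch 1.2 (add !Y):
        !(Z && (!W || (Z == X))): β-rule — branch into !Z  //  !(!W || (Z == X)).
          branch 1.2.1 (add !Z):
            ○ open, literals {Y=F, Z=F}.
          branch 1.2.2 (add !(!W || (Z == X))):
            !(!W || (Z == X)): α-rule — add !!W, !(Z == X).
            !(Z == X): β-rule — branch into Z, !X  //  !Z, X.
              branch 1.2.2.1 (add Z, !X):
                ○ open, literals {W=T, X=F, Y=F, Z=T}.
              branch 1.2.2.2 (add !Z, X):
                ○ open, literals {W=T, X=T, Y=F, Z=F}.
  branch 2 (add !W):
    ○ open, literals {W=F}.
3 branches closed, 6 open.
Each open branch fixes some atoms; the unmentioned ones are free. Counting distinct full assignments: branch {X=T, Y=F, Z=F} (W) contributes 2 new; branch {W=T, X=T, Y=F, Z=F} (none free) contributes 0 new; branch {Y=F, Z=F} (X, W) contributes 2 new; branch {W=T, X=F, Y=F, Z=T} (none free) contributes 1 new; branch {W=T, X=T, Y=F, Z=F} (none free) contributes 0 new; branch {W=F} (X, Z, Y) contributes 6 new. Total: 11.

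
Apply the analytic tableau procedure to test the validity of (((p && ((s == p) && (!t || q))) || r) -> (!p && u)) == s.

Assume the negation and expand:
Initial set: {F ((((p && ((s == p) && (!t || q))) || r) -> (!p && u)) == s)}.
F ((((p && ((s == p) && (!t || q))) || r) -> (!p && u)) == s): β-rule — branch into T (((p && ((s == p) && (!t || q))) || r) -> (!p && u)), F s  //  F (((p && ((s == p) && (!t || q))) || r) -> (!p && u)), T s.
  branch 1 (add T (((p && ((s == p) && (!t || q))) || r) -> (!p && u)), F s):
    T (((p && ((s == p) && (!t || q))) || r) -> (!p && u)): β-rule — branch into F ((p && ((s == p) && (!t || q))) || r)  //  T (!p && u).
      branch 1.1 (add F ((p && ((s == p) && (!t || q))) || r)):
        F ((p && ((s == p) && (!t || q))) || r): α-rule — add F (p && ((s == p) && (!t || q))), F r.
        F (p && ((s == p) && (!t || q))): β-rule — branch into F p  //  F ((s == p) && (!t || q)).
          branch 1.1.1 (add F p):
            ○ open, literals {p=F, r=F, s=F}.
          branch 1.1.2 (add F ((s == p) && (!t || q))):
            F ((s == p) && (!t || q)): β-rule — branch into F (s == p)  //  F (!t || q).
              branch 1.1.2.1 (add F (s == p)):
                F (s == p): β-rule — branch into T s, F p  //  F s, T p.
                  branch 1.1.2.1.1 (add T s, F p):
                    × closes — contains both s and !s.
                  branch 1.1.2.1.2 (add F s, T p):
                    ○ open, literals {p=T, r=F, s=F}.
              branch 1.1.2.2 (add F (!t || q)):
                F (!t || q): α-rule — add F !t, F q.
                ○ open, literals {q=F, r=F, s=F, t=T}.
      branch 1.2 (add T (!p && u)):
        T (!p && u): α-rule — add T !p, T u.
        ○ open, literals {p=F, s=F, u=T}.
  branch 2 (add F (((p && ((s == p) && (!t || q))) || r) -> (!p && u)), T s):
    F (((p && ((s == p) && (!t || q))) || r) -> (!p && u)): α-rule — add T ((p && ((s == p) && (!t || q))) || r), F (!p && u).
    T ((p && ((s == p) && (!t || q))) || r): β-rule — branch into T (p && ((s == p) && (!t || q)))  //  T r.
      branch 2.1 (add T (p && ((s == p) && (!t || q)))):
        T (p && ((s == p) && (!t || q))): α-rule — add T p, T ((s == p) && (!t || q)).
        T ((s == p) && (!t || q)): α-rule — add T (s == p), T (!t || q).
        F (!p && u): β-rule — branch into F !p  //  F u.
          branch 2.1.1 (add F !p):
            T (s == p): β-rule — branch into T s, T p  //  F s, F p.
              branch 2.1.1.1 (add T s, T p):
                T (!t || q): β-rule — branch into T !t  //  T q.
                  branch 2.1.1.1.1 (add T !t):
                    ○ open, literals {p=T, s=T, t=F}.
                  branch 2.1.1.1.2 (add T q):
                    ○ open, literals {p=T, q=T, s=T}.
              branch 2.1.1.2 (add F s, F p):
                × closes — contains both s and !s.
          branch 2.1.2 (add F u):
            T (s == p): β-rule — branch into T s, T p  //  F s, F p.
              branch 2.1.2.1 (add T s, T p):
                T (!t || q): β-rule — branch into T !t  //  T q.
                  branch 2.1.2.1.1 (add T !t):
                    ○ open, literals {p=T, s=T, t=F, u=F}.
                  branch 2.1.2.1.2 (add T q):
                    ○ open, literals {p=T, q=T, s=T, u=F}.
              branch 2.1.2.2 (add F s, F p):
                × closes — contains both s and !s.
      branch 2.2 (add T r):
        F (!p && u): β-rule — branch into F !p  //  F u.
          branch 2.2.1 (add F !p):
            ○ open, literals {p=T, r=T, s=T}.
          branch 2.2.2 (add F u):
            ○ open, literals {r=T, s=T, u=F}.
3 branches closed, 10 open.
An open branch gives a countermodel: p=F, r=F, s=F (unmentioned atoms arbitrary); under it the original formula is false.

Not valid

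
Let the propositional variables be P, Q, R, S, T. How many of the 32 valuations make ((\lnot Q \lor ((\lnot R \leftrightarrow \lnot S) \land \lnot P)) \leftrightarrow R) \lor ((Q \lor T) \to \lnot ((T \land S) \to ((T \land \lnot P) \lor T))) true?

Initial set: {(((\lnot Q \lor ((\lnot R \leftrightarrow \lnot S) \land \lnot P)) \leftrightarrow R) \lor ((Q \lor T) \to \lnot ((T \land S) \to ((T \land \lnot P) \lor T))))}.
(((\lnot Q \lor ((\lnot R \leftrightarrow \lnot S) \land \lnot P)) \leftrightarrow R) \lor ((Q \lor T) \to \lnot ((T \land S) \to ((T \land \lnot P) \lor T)))): β-rule — branch into ((\lnot Q \lor ((\lnot R \leftrightarrow \lnot S) \land \lnot P)) \leftrightarrow R)  //  ((Q \lor T) \to \lnot ((T \land S) \to ((T \land \lnot P) \lor T))).
  branch 1 (add ((\lnot Q \lor ((\lnot R \leftrightarrow \lnot S) \land \lnot P)) \leftrightarrow R)):
    ((\lnot Q \lor ((\lnot R \leftrightarrow \lnot S) \land \lnot P)) \leftrightarrow R): β-rule — branch into (\lnot Q \lor ((\lnot R \leftrightarrow \lnot S) \land \lnot P)), R  //  \lnot (\lnot Q \lor ((\lnot R \leftrightarrow \lnot S) \land \lnot P)), \lnot R.
      branch 1.1 (add (\lnot Q \lor ((\lnot R \leftrightarrow \lnot S) \land \lnot P)), R):
        (\lnot Q \lor ((\lnot R \leftrightarrow \lnot S) \land \lnot P)): β-rule — branch into \lnot Q  //  ((\lnot R \leftrightarrow \lnot S) \land \lnot P).
          branch 1.1.1 (add \lnot Q):
            ○ open, literals {Q=F, R=T}.
          branch 1.1.2 (add ((\lnot R \leftrightarrow \lnot S) \land \lnot P)):
            ((\lnot R \leftrightarrow \lnot S) \land \lnot P): α-rule — add (\lnot R \leftrightarrow \lnot S), \lnot P.
            (\lnot R \leftrightarrow \lnot S): β-rule — branch into \lnot R, \lnot S  //  \lnot \lnot R, \lnot \lnot S.
              branch 1.1.2.1 (add \lnot R, \lnot S):
                × closes — contains both R and \lnot R.
              branch 1.1.2.2 (add \lnot \lnot R, \lnot \lnot S):
                ○ open, literals {P=F, R=T, S=T}.
      branch 1.2 (add \lnot (\lnot Q \lor ((\lnot R \leftrightarrow \lnot S) \land \lnot P)), \lnot R):
        \lnot (\lnot Q \lor ((\lnot R \leftrightarrow \lnot S) \land \lnot P)): α-rule — add \lnot \lnot Q, \lnot ((\lnot R \leftrightarrow \lnot S) \land \lnot P).
        \lnot ((\lnot R \leftrightarrow \lnot S) \land \lnot P): β-rule — branch into \lnot (\lnot R \leftrightarrow \lnot S)  //  \lnot \lnot P.
          branch 1.2.1 (add \lnot (\lnot R \leftrightarrow \lnot S)):
            \lnot (\lnot R \leftrightarrow \lnot S): β-rule — branch into \lnot R, \lnot \lnot S  //  \lnot \lnot R, \lnot S.
              branch 1.2.1.1 (add \lnot R, \lnot \lnot S):
                ○ open, literals {Q=T, R=F, S=T}.
              branch 1.2.1.2 (add \lnot \lnot R, \lnot S):
                × closes — contains both R and \lnot R.
          branch 1.2.2 (add \lnot \lnot P):
            ○ open, literals {P=T, Q=T, R=F}.
  branch 2 (add ((Q \lor T) \to \lnot ((T \land S) \to ((T \land \lnot P) \lor T)))):
    ((Q \lor T) \to \lnot ((T \land S) \to ((T \land \lnot P) \lor T))): β-rule — branch into \lnot (Q \lor T)  //  \lnot ((T \land S) \to ((T \land \lnot P) \lor T)).
      branch 2.1 (add \lnot (Q \lor T)):
        \lnot (Q \lor T): α-rule — add \lnot Q, \lnot T.
        ○ open, literals {Q=F, T=F}.
      branch 2.2 (add \lnot ((T \land S) \to ((T \land \lnot P) \lor T))):
        \lnot ((T \land S) \to ((T \land \lnot P) \lor T)): α-rule — add (T \land S), \lnot ((T \land \lnot P) \lor T).
        (T \land S): α-rule — add T, S.
        \lnot ((T \land \lnot P) \lor T): α-rule — add \lnot (T \land \lnot P), \lnot T.
        × closes — contains both T and \lnot T.
3 branches closed, 5 open.
Each open branch fixes some atoms; the unmentioned ones are free. Counting distinct full assignments: branch {Q=F, R=T} (P, S, T) contributes 8 new; branch {P=F, R=T, S=T} (Q, T) contributes 2 new; branch {Q=T, R=F, S=T} (P, T) contributes 4 new; branch {P=T, Q=T, R=F} (S, T) contributes 2 new; branch {Q=F, T=F} (P, R, S) contributes 4 new. Total: 20.

20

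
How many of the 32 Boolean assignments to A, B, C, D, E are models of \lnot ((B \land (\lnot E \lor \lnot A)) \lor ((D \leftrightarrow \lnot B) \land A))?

Initial set: {\lnot ((B \land (\lnot E \lor \lnot A)) \lor ((D \leftrightarrow \lnot B) \land A))}.
\lnot ((B \land (\lnot E \lor \lnot A)) \lor ((D \leftrightarrow \lnot B) \land A)): α-rule — add \lnot (B \land (\lnot E \lor \lnot A)), \lnot ((D \leftrightarrow \lnot B) \land A).
\lnot (B \land (\lnot E \lor \lnot A)): β-rule — branch into \lnot B  //  \lnot (\lnot E \lor \lnot A).
  branch 1 (add \lnot B):
    \lnot ((D \leftrightarrow \lnot B) \land A): β-rule — branch into \lnot (D \leftrightarrow \lnot B)  //  \lnot A.
      branch 1.1 (add \lnot (D \leftrightarrow \lnot B)):
        \lnot (D \leftrightarrow \lnot B): β-rule — branch into D, \lnot \lnot B  //  \lnot D, \lnot B.
          branch 1.1.1 (add D, \lnot \lnot B):
            × closes — contains both B and \lnot B.
          branch 1.1.2 (add \lnot D, \lnot B):
            ○ open, literals {B=F, D=F}.
      branch 1.2 (add \lnot A):
        ○ open, literals {A=F, B=F}.
  branch 2 (add \lnot (\lnot E \lor \lnot A)):
    \lnot (\lnot E \lor \lnot A): α-rule — add \lnot \lnot E, \lnot \lnot A.
    \lnot ((D \leftrightarrow \lnot B) \land A): β-rule — branch into \lnot (D \leftrightarrow \lnot B)  //  \lnot A.
      branch 2.1 (add \lnot (D \leftrightarrow \lnot B)):
        \lnot (D \leftrightarrow \lnot B): β-rule — branch into D, \lnot \lnot B  //  \lnot D, \lnot B.
          branch 2.1.1 (add D, \lnot \lnot B):
            ○ open, literals {A=T, B=T, D=T, E=T}.
          branch 2.1.2 (add \lnot D, \lnot B):
            ○ open, literals {A=T, B=F, D=F, E=T}.
      branch 2.2 (add \lnot A):
        × closes — contains both A and \lnot A.
2 branches closed, 4 open.
Each open branch fixes some atoms; the unmentioned ones are free. Counting distinct full assignments: branch {B=F, D=F} (A, C, E) contributes 8 new; branch {A=F, B=F} (C, D, E) contributes 4 new; branch {A=T, B=T, D=T, E=T} (C) contributes 2 new; branch {A=T, B=F, D=F, E=T} (C) contributes 0 new. Total: 14.

14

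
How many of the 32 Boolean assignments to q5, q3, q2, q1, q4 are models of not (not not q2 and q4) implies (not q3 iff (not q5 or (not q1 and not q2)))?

20

Initial set: {(not (not not q2 and q4) implies (not q3 iff (not q5 or (not q1 and not q2))))}.
(not (not not q2 and q4) implies (not q3 iff (not q5 or (not q1 and not q2)))): β-rule — branch into not not (not not q2 and q4)  //  (not q3 iff (not q5 or (not q1 and not q2))).
  branch 1 (add not not (not not q2 and q4)):
    not not (not not q2 and q4): α-rule — add not not q2, q4.
    not not q2: drop double negation, giving q2.
    ○ open, literals {q2=true, q4=true}.
  branch 2 (add (not q3 iff (not q5 or (not q1 and not q2)))):
    (not q3 iff (not q5 or (not q1 and not q2))): β-rule — branch into not q3, (not q5 or (not q1 and not q2))  //  not not q3, not (not q5 or (not q1 and not q2)).
      branch 2.1 (add not q3, (not q5 or (not q1 and not q2))):
        (not q5 or (not q1 and not q2)): β-rule — branch into not q5  //  (not q1 and not q2).
          branch 2.1.1 (add not q5):
            ○ open, literals {q3=false, q5=false}.
          branch 2.1.2 (add (not q1 and not q2)):
            (not q1 and not q2): α-rule — add not q1, not q2.
            ○ open, literals {q1=false, q2=false, q3=false}.
      branch 2.2 (add not not q3, not (not q5 or (not q1 and not q2))):
        not (not q5 or (not q1 and not q2)): α-rule — add not not q5, not (not q1 and not q2).
        not (not q1 and not q2): β-rule — branch into not not q1  //  not not q2.
          branch 2.2.1 (add not not q1):
            ○ open, literals {q1=true, q3=true, q5=true}.
          branch 2.2.2 (add not not q2):
            ○ open, literals {q2=true, q3=true, q5=true}.
0 branches closed, 5 open.
Each open branch fixes some atoms; the unmentioned ones are free. Counting distinct full assignments: branch {q2=true, q4=true} (q5, q3, q1) contributes 8 new; branch {q3=false, q5=false} (q2, q1, q4) contributes 6 new; branch {q1=false, q2=false, q3=false} (q5, q4) contributes 2 new; branch {q1=true, q3=true, q5=true} (q2, q4) contributes 3 new; branch {q2=true, q3=true, q5=true} (q1, q4) contributes 1 new. Total: 20.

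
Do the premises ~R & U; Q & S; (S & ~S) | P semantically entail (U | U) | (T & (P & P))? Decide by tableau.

Initial set: {(~R & U); (Q & S); ((S & ~S) | P); ~((U | U) | (T & (P & P)))}.
(~R & U): α-rule — add ~R, U.
(Q & S): α-rule — add Q, S.
~((U | U) | (T & (P & P))): α-rule — add ~(U | U), ~(T & (P & P)).
~(U | U): α-rule — add ~U, ~U.
× closes — contains both U and ~U.
All 1 branch closes.
Every branch closed, so the premises entail the conclusion.

Yes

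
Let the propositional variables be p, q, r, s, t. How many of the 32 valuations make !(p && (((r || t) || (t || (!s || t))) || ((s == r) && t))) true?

Initial set: {!(p && (((r || t) || (t || (!s || t))) || ((s == r) && t)))}.
!(p && (((r || t) || (t || (!s || t))) || ((s == r) && t))): β-rule — branch into !p  //  !(((r || t) || (t || (!s || t))) || ((s == r) && t)).
  branch 1 (add !p):
    ○ open, literals {p=0}.
  branch 2 (add !(((r || t) || (t || (!s || t))) || ((s == r) && t))):
    !(((r || t) || (t || (!s || t))) || ((s == r) && t)): α-rule — add !((r || t) || (t || (!s || t))), !((s == r) && t).
    !((r || t) || (t || (!s || t))): α-rule — add !(r || t), !(t || (!s || t)).
    !(r || t): α-rule — add !r, !t.
    !(t || (!s || t)): α-rule — add !t, !(!s || t).
    !(!s || t): α-rule — add !!s, !t.
    !((s == r) && t): β-rule — branch into !(s == r)  //  !t.
      branch 2.1 (add !(s == r)):
        !(s == r): β-rule — branch into s, !r  //  !s, r.
          branch 2.1.1 (add s, !r):
            ○ open, literals {r=0, s=1, t=0}.
          branch 2.1.2 (add !s, r):
            × closes — contains both s and !s.
      branch 2.2 (add !t):
        ○ open, literals {r=0, s=1, t=0}.
1 branch closed, 3 open.
Each open branch fixes some atoms; the unmentioned ones are free. Counting distinct full assignments: branch {p=0} (q, r, s, t) contributes 16 new; branch {r=0, s=1, t=0} (p, q) contributes 2 new; branch {r=0, s=1, t=0} (p, q) contributes 0 new. Total: 18.

18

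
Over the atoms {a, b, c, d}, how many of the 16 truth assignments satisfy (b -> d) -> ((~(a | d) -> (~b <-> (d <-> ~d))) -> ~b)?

Initial set: {T ((b -> d) -> ((~(a | d) -> (~b <-> (d <-> ~d))) -> ~b))}.
T ((b -> d) -> ((~(a | d) -> (~b <-> (d <-> ~d))) -> ~b)): β-rule — branch into F (b -> d)  //  T ((~(a | d) -> (~b <-> (d <-> ~d))) -> ~b).
  branch 1 (add F (b -> d)):
    F (b -> d): α-rule — add T b, F d.
    ○ open, literals {b=1, d=0}.
  branch 2 (add T ((~(a | d) -> (~b <-> (d <-> ~d))) -> ~b)):
    T ((~(a | d) -> (~b <-> (d <-> ~d))) -> ~b): β-rule — branch into F (~(a | d) -> (~b <-> (d <-> ~d)))  //  T ~b.
      branch 2.1 (add F (~(a | d) -> (~b <-> (d <-> ~d)))):
        F (~(a | d) -> (~b <-> (d <-> ~d))): α-rule — add T ~(a | d), F (~b <-> (d <-> ~d)).
        T ~(a | d): α-rule — add F a, F d.
        F (~b <-> (d <-> ~d)): β-rule — branch into T ~b, F (d <-> ~d)  //  F ~b, T (d <-> ~d).
          branch 2.1.1 (add T ~b, F (d <-> ~d)):
            F (d <-> ~d): β-rule — branch into T d, F ~d  //  F d, T ~d.
              branch 2.1.1.1 (add T d, F ~d):
                × closes — contains both d and ~d.
              branch 2.1.1.2 (add F d, T ~d):
                ○ open, literals {a=0, b=0, d=0}.
          branch 2.1.2 (add F ~b, T (d <-> ~d)):
            T (d <-> ~d): β-rule — branch into T d, T ~d  //  F d, F ~d.
              branch 2.1.2.1 (add T d, T ~d):
                × closes — contains both d and ~d.
              branch 2.1.2.2 (add F d, F ~d):
                × closes — contains both d and ~d.
      branch 2.2 (add T ~b):
        ○ open, literals {b=0}.
3 branches closed, 3 open.
Each open branch fixes some atoms; the unmentioned ones are free. Counting distinct full assignments: branch {b=1, d=0} (a, c) contributes 4 new; branch {a=0, b=0, d=0} (c) contributes 2 new; branch {b=0} (a, c, d) contributes 6 new. Total: 12.

12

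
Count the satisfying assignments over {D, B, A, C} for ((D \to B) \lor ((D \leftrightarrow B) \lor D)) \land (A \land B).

Initial set: {T (((D \to B) \lor ((D \leftrightarrow B) \lor D)) \land (A \land B))}.
T (((D \to B) \lor ((D \leftrightarrow B) \lor D)) \land (A \land B)): α-rule — add T ((D \to B) \lor ((D \leftrightarrow B) \lor D)), T (A \land B).
T (A \land B): α-rule — add T A, T B.
T ((D \to B) \lor ((D \leftrightarrow B) \lor D)): β-rule — branch into T (D \to B)  //  T ((D \leftrightarrow B) \lor D).
  branch 1 (add T (D \to B)):
    T (D \to B): β-rule — branch into F D  //  T B.
      branch 1.1 (add F D):
        ○ open, literals {A=T, B=T, D=F}.
      branch 1.2 (add T B):
        ○ open, literals {A=T, B=T}.
  branch 2 (add T ((D \leftrightarrow B) \lor D)):
    T ((D \leftrightarrow B) \lor D): β-rule — branch into T (D \leftrightarrow B)  //  T D.
      branch 2.1 (add T (D \leftrightarrow B)):
        T (D \leftrightarrow B): β-rule — branch into T D, T B  //  F D, F B.
          branch 2.1.1 (add T D, T B):
            ○ open, literals {A=T, B=T, D=T}.
          branch 2.1.2 (add F D, F B):
            × closes — contains both B and \lnot B.
      branch 2.2 (add T D):
        ○ open, literals {A=T, B=T, D=T}.
1 branch closed, 4 open.
Each open branch fixes some atoms; the unmentioned ones are free. Counting distinct full assignments: branch {A=T, B=T, D=F} (C) contributes 2 new; branch {A=T, B=T} (D, C) contributes 2 new; branch {A=T, B=T, D=T} (C) contributes 0 new; branch {A=T, B=T, D=T} (C) contributes 0 new. Total: 4.

4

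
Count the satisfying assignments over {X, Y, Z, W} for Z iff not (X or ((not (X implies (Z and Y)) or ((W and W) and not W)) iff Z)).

12

Initial set: {(Z iff not (X or ((not (X implies (Z and Y)) or ((W and W) and not W)) iff Z)))}.
(Z iff not (X or ((not (X implies (Z and Y)) or ((W and W) and not W)) iff Z))): β-rule — branch into Z, not (X or ((not (X implies (Z and Y)) or ((W and W) and not W)) iff Z))  //  not Z, not not (X or ((not (X implies (Z and Y)) or ((W and W) and not W)) iff Z)).
  branch 1 (add Z, not (X or ((not (X implies (Z and Y)) or ((W and W) and not W)) iff Z))):
    not (X or ((not (X implies (Z and Y)) or ((W and W) and not W)) iff Z)): α-rule — add not X, not ((not (X implies (Z and Y)) or ((W and W) and not W)) iff Z).
    not ((not (X implies (Z and Y)) or ((W and W) and not W)) iff Z): β-rule — branch into (not (X implies (Z and Y)) or ((W and W) and not W)), not Z  //  not (not (X implies (Z and Y)) or ((W and W) and not W)), Z.
      branch 1.1 (add (not (X implies (Z and Y)) or ((W and W) and not W)), not Z):
        × closes — contains both Z and not Z.
      branch 1.2 (add not (not (X implies (Z and Y)) or ((W and W) and not W)), Z):
        not (not (X implies (Z and Y)) or ((W and W) and not W)): α-rule — add not not (X implies (Z and Y)), not ((W and W) and not W).
        not not (X implies (Z and Y)): β-rule — branch into not X  //  (Z and Y).
          branch 1.2.1 (add not X):
            not ((W and W) and not W): β-rule — branch into not (W and W)  //  not not W.
              branch 1.2.1.1 (add not (W and W)):
                not (W and W): β-rule — branch into not W  //  not W.
                  branch 1.2.1.1.1 (add not W):
                    ○ open, literals {W=false, X=false, Z=true}.
                  branch 1.2.1.1.2 (add not W):
                    ○ open, literals {W=false, X=false, Z=true}.
              branch 1.2.1.2 (add not not W):
                ○ open, literals {W=true, X=false, Z=true}.
          branch 1.2.2 (add (Z and Y)):
            (Z and Y): α-rule — add Z, Y.
            not ((W and W) and not W): β-rule — branch into not (W and W)  //  not not W.
              branch 1.2.2.1 (add not (W and W)):
                not (W and W): β-rule — branch into not W  //  not W.
                  branch 1.2.2.1.1 (add not W):
                    ○ open, literals {W=false, X=false, Y=true, Z=true}.
                  branch 1.2.2.1.2 (add not W):
                    ○ open, literals {W=false, X=false, Y=true, Z=true}.
              branch 1.2.2.2 (add not not W):
                ○ open, literals {W=true, X=false, Y=true, Z=true}.
  branch 2 (add not Z, not not (X or ((not (X implies (Z and Y)) or ((W and W) and not W)) iff Z))):
    not not (X or ((not (X implies (Z and Y)) or ((W and W) and not W)) iff Z)): β-rule — branch into X  //  ((not (X implies (Z and Y)) or ((W and W) and not W)) iff Z).
      branch 2.1 (add X):
        ○ open, literals {X=true, Z=false}.
      branch 2.2 (add ((not (X implies (Z and Y)) or ((W and W) and not W)) iff Z)):
        ((not (X implies (Z and Y)) or ((W and W) and not W)) iff Z): β-rule — branch into (not (X implies (Z and Y)) or ((W and W) and not W)), Z  //  not (not (X implies (Z and Y)) or ((W and W) and not W)), not Z.
          branch 2.2.1 (add (not (X implies (Z and Y)) or ((W and W) and not W)), Z):
            × closes — contains both Z and not Z.
          branch 2.2.2 (add not (not (X implies (Z and Y)) or ((W and W) and not W)), not Z):
            not (not (X implies (Z and Y)) or ((W and W) and not W)): α-rule — add not not (X implies (Z and Y)), not ((W and W) and not W).
            not not (X implies (Z and Y)): β-rule — branch into not X  //  (Z and Y).
              branch 2.2.2.1 (add not X):
                not ((W and W) and not W): β-rule — branch into not (W and W)  //  not not W.
                  branch 2.2.2.1.1 (add not (W and W)):
                    not (W and W): β-rule — branch into not W  //  not W.
                      branch 2.2.2.1.1.1 (add not W):
                        ○ open, literals {W=false, X=false, Z=false}.
                      branch 2.2.2.1.1.2 (add not W):
                        ○ open, literals {W=false, X=false, Z=false}.
                  branch 2.2.2.1.2 (add not not W):
                    ○ open, literals {W=true, X=false, Z=false}.
              branch 2.2.2.2 (add (Z and Y)):
                (Z and Y): α-rule — add Z, Y.
                × closes — contains both Z and not Z.
3 branches closed, 10 open.
Each open branch fixes some atoms; the unmentioned ones are free. Counting distinct full assignments: branch {W=false, X=false, Z=true} (Y) contributes 2 new; branch {W=false, X=false, Z=true} (Y) contributes 0 new; branch {W=true, X=false, Z=true} (Y) contributes 2 new; branch {W=false, X=false, Y=true, Z=true} (none free) contributes 0 new; branch {W=false, X=false, Y=true, Z=true} (none free) contributes 0 new; branch {W=true, X=false, Y=true, Z=true} (none free) contributes 0 new; branch {X=true, Z=false} (Y, W) contributes 4 new; branch {W=false, X=false, Z=false} (Y) contributes 2 new; branch {W=false, X=false, Z=false} (Y) contributes 0 new; branch {W=true, X=false, Z=false} (Y) contributes 2 new. Total: 12.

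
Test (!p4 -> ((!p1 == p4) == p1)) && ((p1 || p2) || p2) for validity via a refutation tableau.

Assume the negation and expand:
Initial set: {F ((!p4 -> ((!p1 == p4) == p1)) && ((p1 || p2) || p2))}.
F ((!p4 -> ((!p1 == p4) == p1)) && ((p1 || p2) || p2)): β-rule — branch into F (!p4 -> ((!p1 == p4) == p1))  //  F ((p1 || p2) || p2).
  branch 1 (add F (!p4 -> ((!p1 == p4) == p1))):
    F (!p4 -> ((!p1 == p4) == p1)): α-rule — add T !p4, F ((!p1 == p4) == p1).
    F ((!p1 == p4) == p1): β-rule — branch into T (!p1 == p4), F p1  //  F (!p1 == p4), T p1.
      branch 1.1 (add T (!p1 == p4), F p1):
        T (!p1 == p4): β-rule — branch into T !p1, T p4  //  F !p1, F p4.
          branch 1.1.1 (add T !p1, T p4):
            × closes — contains both p4 and !p4.
          branch 1.1.2 (add F !p1, F p4):
            × closes — contains both p1 and !p1.
      branch 1.2 (add F (!p1 == p4), T p1):
        F (!p1 == p4): β-rule — branch into T !p1, F p4  //  F !p1, T p4.
          branch 1.2.1 (add T !p1, F p4):
            × closes — contains both p1 and !p1.
          branch 1.2.2 (add F !p1, T p4):
            × closes — contains both p4 and !p4.
  branch 2 (add F ((p1 || p2) || p2)):
    F ((p1 || p2) || p2): α-rule — add F (p1 || p2), F p2.
    F (p1 || p2): α-rule — add F p1, F p2.
    ○ open, literals {p1=0, p2=0}.
4 branches closed, 1 open.
An open branch gives a countermodel: p1=0, p2=0 (unmentioned atoms arbitrary); under it the original formula is false.

Not valid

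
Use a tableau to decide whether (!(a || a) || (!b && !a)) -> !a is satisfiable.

Initial set: {((!(a || a) || (!b && !a)) -> !a)}.
((!(a || a) || (!b && !a)) -> !a): β-rule — branch into !(!(a || a) || (!b && !a))  //  !a.
  branch 1 (add !(!(a || a) || (!b && !a))):
    !(!(a || a) || (!b && !a)): α-rule — add !!(a || a), !(!b && !a).
    !!(a || a): β-rule — branch into a  //  a.
      branch 1.1 (add a):
        !(!b && !a): β-rule — branch into !!b  //  !!a.
          branch 1.1.1 (add !!b):
            ○ open, literals {a=true, b=true}.
          branch 1.1.2 (add !!a):
            ○ open, literals {a=true}.
      branch 1.2 (add a):
        !(!b && !a): β-rule — branch into !!b  //  !!a.
          branch 1.2.1 (add !!b):
            ○ open, literals {a=true, b=true}.
          branch 1.2.2 (add !!a):
            ○ open, literals {a=true}.
  branch 2 (add !a):
    ○ open, literals {a=false}.
0 branches closed, 5 open.
An open branch gives a satisfying assignment: a=true, b=true.

Satisfiable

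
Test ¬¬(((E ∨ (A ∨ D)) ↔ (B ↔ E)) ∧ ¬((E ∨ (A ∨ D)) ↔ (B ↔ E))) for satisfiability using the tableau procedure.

Unsatisfiable

Initial set: {¬¬(((E ∨ (A ∨ D)) ↔ (B ↔ E)) ∧ ¬((E ∨ (A ∨ D)) ↔ (B ↔ E)))}.
¬¬(((E ∨ (A ∨ D)) ↔ (B ↔ E)) ∧ ¬((E ∨ (A ∨ D)) ↔ (B ↔ E))): drop double negation, giving (((E ∨ (A ∨ D)) ↔ (B ↔ E)) ∧ ¬((E ∨ (A ∨ D)) ↔ (B ↔ E))).
(((E ∨ (A ∨ D)) ↔ (B ↔ E)) ∧ ¬((E ∨ (A ∨ D)) ↔ (B ↔ E))): α-rule — add ((E ∨ (A ∨ D)) ↔ (B ↔ E)), ¬((E ∨ (A ∨ D)) ↔ (B ↔ E)).
((E ∨ (A ∨ D)) ↔ (B ↔ E)): β-rule — branch into (E ∨ (A ∨ D)), (B ↔ E)  //  ¬(E ∨ (A ∨ D)), ¬(B ↔ E).
  branch 1 (add (E ∨ (A ∨ D)), (B ↔ E)):
    ¬((E ∨ (A ∨ D)) ↔ (B ↔ E)): β-rule — branch into (E ∨ (A ∨ D)), ¬(B ↔ E)  //  ¬(E ∨ (A ∨ D)), (B ↔ E).
      branch 1.1 (add (E ∨ (A ∨ D)), ¬(B ↔ E)):
        (E ∨ (A ∨ D)): β-rule — branch into E  //  (A ∨ D).
          branch 1.1.1 (add E):
            (B ↔ E): β-rule — branch into B, E  //  ¬B, ¬E.
              branch 1.1.1.1 (add B, E):
                (E ∨ (A ∨ D)): β-rule — branch into E  //  (A ∨ D).
                  branch 1.1.1.1.1 (add E):
                    ¬(B ↔ E): β-rule — branch into B, ¬E  //  ¬B, E.
                      branch 1.1.1.1.1.1 (add B, ¬E):
                        × closes — contains both E and ¬E.
                      branch 1.1.1.1.1.2 (add ¬B, E):
                        × closes — contains both B and ¬B.
                  branch 1.1.1.1.2 (add (A ∨ D)):
                    ¬(B ↔ E): β-rule — branch into B, ¬E  //  ¬B, E.
                      branch 1.1.1.1.2.1 (add B, ¬E):
                        × closes — contains both E and ¬E.
                      branch 1.1.1.1.2.2 (add ¬B, E):
                        × closes — contains both B and ¬B.
              branch 1.1.1.2 (add ¬B, ¬E):
                × closes — contains both E and ¬E.
          branch 1.1.2 (add (A ∨ D)):
            (B ↔ E): β-rule — branch into B, E  //  ¬B, ¬E.
              branch 1.1.2.1 (add B, E):
                (E ∨ (A ∨ D)): β-rule — branch into E  //  (A ∨ D).
                  branch 1.1.2.1.1 (add E):
                    ¬(B ↔ E): β-rule — branch into B, ¬E  //  ¬B, E.
                      branch 1.1.2.1.1.1 (add B, ¬E):
                        × closes — contains both E and ¬E.
                      branch 1.1.2.1.1.2 (add ¬B, E):
                        × closes — contains both B and ¬B.
                  branch 1.1.2.1.2 (add (A ∨ D)):
                    ¬(B ↔ E): β-rule — branch into B, ¬E  //  ¬B, E.
                      branch 1.1.2.1.2.1 (add B, ¬E):
                        × closes — contains both E and ¬E.
                      branch 1.1.2.1.2.2 (add ¬B, E):
                        × closes — contains both B and ¬B.
              branch 1.1.2.2 (add ¬B, ¬E):
                (E ∨ (A ∨ D)): β-rule — branch into E  //  (A ∨ D).
                  branch 1.1.2.2.1 (add E):
                    × closes — contains both E and ¬E.
                  branch 1.1.2.2.2 (add (A ∨ D)):
                    ¬(B ↔ E): β-rule — branch into B, ¬E  //  ¬B, E.
                      branch 1.1.2.2.2.1 (add B, ¬E):
                        × closes — contains both B and ¬B.
                      branch 1.1.2.2.2.2 (add ¬B, E):
                        × closes — contains both E and ¬E.
      branch 1.2 (add ¬(E ∨ (A ∨ D)), (B ↔ E)):
        ¬(E ∨ (A ∨ D)): α-rule — add ¬E, ¬(A ∨ D).
        ¬(A ∨ D): α-rule — add ¬A, ¬D.
        (E ∨ (A ∨ D)): β-rule — branch into E  //  (A ∨ D).
          branch 1.2.1 (add E):
            × closes — contains both E and ¬E.
          branch 1.2.2 (add (A ∨ D)):
            (B ↔ E): β-rule — branch into B, E  //  ¬B, ¬E.
              branch 1.2.2.1 (add B, E):
                × closes — contains both E and ¬E.
              branch 1.2.2.2 (add ¬B, ¬E):
                (B ↔ E): β-rule — branch into B, E  //  ¬B, ¬E.
                  branch 1.2.2.2.1 (add B, E):
                    × closes — contains both B and ¬B.
                  branch 1.2.2.2.2 (add ¬B, ¬E):
                    (A ∨ D): β-rule — branch into A  //  D.
                      branch 1.2.2.2.2.1 (add A):
                        × closes — contains both A and ¬A.
                      branch 1.2.2.2.2.2 (add D):
                        × closes — contains both D and ¬D.
  branch 2 (add ¬(E ∨ (A ∨ D)), ¬(B ↔ E)):
    ¬(E ∨ (A ∨ D)): α-rule — add ¬E, ¬(A ∨ D).
    ¬(A ∨ D): α-rule — add ¬A, ¬D.
    ¬((E ∨ (A ∨ D)) ↔ (B ↔ E)): β-rule — branch into (E ∨ (A ∨ D)), ¬(B ↔ E)  //  ¬(E ∨ (A ∨ D)), (B ↔ E).
      branch 2.1 (add (E ∨ (A ∨ D)), ¬(B ↔ E)):
        ¬(B ↔ E): β-rule — branch into B, ¬E  //  ¬B, E.
          branch 2.1.1 (add B, ¬E):
            (E ∨ (A ∨ D)): β-rule — branch into E  //  (A ∨ D).
              branch 2.1.1.1 (add E):
                × closes — contains both E and ¬E.
              branch 2.1.1.2 (add (A ∨ D)):
                ¬(B ↔ E): β-rule — branch into B, ¬E  //  ¬B, E.
                  branch 2.1.1.2.1 (add B, ¬E):
                    (A ∨ D): β-rule — branch into A  //  D.
                      branch 2.1.1.2.1.1 (add A):
                        × closes — contains both A and ¬A.
                      branch 2.1.1.2.1.2 (add D):
                        × closes — contains both D and ¬D.
                  branch 2.1.1.2.2 (add ¬B, E):
                    × closes — contains both B and ¬B.
          branch 2.1.2 (add ¬B, E):
            × closes — contains both E and ¬E.
      branch 2.2 (add ¬(E ∨ (A ∨ D)), (B ↔ E)):
        ¬(E ∨ (A ∨ D)): α-rule — add ¬E, ¬(A ∨ D).
        ¬(A ∨ D): α-rule — add ¬A, ¬D.
        ¬(B ↔ E): β-rule — branch into B, ¬E  //  ¬B, E.
          branch 2.2.1 (add B, ¬E):
            (B ↔ E): β-rule — branch into B, E  //  ¬B, ¬E.
              branch 2.2.1.1 (add B, E):
                × closes — contains both E and ¬E.
              branch 2.2.1.2 (add ¬B, ¬E):
                × closes — contains both B and ¬B.
          branch 2.2.2 (add ¬B, E):
            × closes — contains both E and ¬E.
All 25 branches close.
Every branch closed; the formula is unsatisfiable.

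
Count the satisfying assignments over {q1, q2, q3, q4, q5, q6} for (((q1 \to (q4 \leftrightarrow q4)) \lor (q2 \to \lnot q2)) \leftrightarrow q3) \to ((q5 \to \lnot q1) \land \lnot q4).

Initial set: {((((q1 \to (q4 \leftrightarrow q4)) \lor (q2 \to \lnot q2)) \leftrightarrow q3) \to ((q5 \to \lnot q1) \land \lnot q4))}.
((((q1 \to (q4 \leftrightarrow q4)) \lor (q2 \to \lnot q2)) \leftrightarrow q3) \to ((q5 \to \lnot q1) \land \lnot q4)): β-rule — branch into \lnot (((q1 \to (q4 \leftrightarrow q4)) \lor (q2 \to \lnot q2)) \leftrightarrow q3)  //  ((q5 \to \lnot q1) \land \lnot q4).
  branch 1 (add \lnot (((q1 \to (q4 \leftrightarrow q4)) \lor (q2 \to \lnot q2)) \leftrightarrow q3)):
    \lnot (((q1 \to (q4 \leftrightarrow q4)) \lor (q2 \to \lnot q2)) \leftrightarrow q3): β-rule — branch into ((q1 \to (q4 \leftrightarrow q4)) \lor (q2 \to \lnot q2)), \lnot q3  //  \lnot ((q1 \to (q4 \leftrightarrow q4)) \lor (q2 \to \lnot q2)), q3.
      branch 1.1 (add ((q1 \to (q4 \leftrightarrow q4)) \lor (q2 \to \lnot q2)), \lnot q3):
        ((q1 \to (q4 \leftrightarrow q4)) \lor (q2 \to \lnot q2)): β-rule — branch into (q1 \to (q4 \leftrightarrow q4))  //  (q2 \to \lnot q2).
          branch 1.1.1 (add (q1 \to (q4 \leftrightarrow q4))):
            (q1 \to (q4 \leftrightarrow q4)): β-rule — branch into \lnot q1  //  (q4 \leftrightarrow q4).
              branch 1.1.1.1 (add \lnot q1):
                ○ open, literals {q1=false, q3=false}.
              branch 1.1.1.2 (add (q4 \leftrightarrow q4)):
                (q4 \leftrightarrow q4): β-rule — branch into q4, q4  //  \lnot q4, \lnot q4.
                  branch 1.1.1.2.1 (add q4, q4):
                    ○ open, literals {q3=false, q4=true}.
                  branch 1.1.1.2.2 (add \lnot q4, \lnot q4):
                    ○ open, literals {q3=false, q4=false}.
          branch 1.1.2 (add (q2 \to \lnot q2)):
            (q2 \to \lnot q2): β-rule — branch into \lnot q2  //  \lnot q2.
              branch 1.1.2.1 (add \lnot q2):
                ○ open, literals {q2=false, q3=false}.
              branch 1.1.2.2 (add \lnot q2):
                ○ open, literals {q2=false, q3=false}.
      branch 1.2 (add \lnot ((q1 \to (q4 \leftrightarrow q4)) \lor (q2 \to \lnot q2)), q3):
        \lnot ((q1 \to (q4 \leftrightarrow q4)) \lor (q2 \to \lnot q2)): α-rule — add \lnot (q1 \to (q4 \leftrightarrow q4)), \lnot (q2 \to \lnot q2).
        \lnot (q1 \to (q4 \leftrightarrow q4)): α-rule — add q1, \lnot (q4 \leftrightarrow q4).
        \lnot (q2 \to \lnot q2): α-rule — add q2, \lnot \lnot q2.
        \lnot (q4 \leftrightarrow q4): β-rule — branch into q4, \lnot q4  //  \lnot q4, q4.
          branch 1.2.1 (add q4, \lnot q4):
            × closes — contains both q4 and \lnot q4.
          branch 1.2.2 (add \lnot q4, q4):
            × closes — contains both q4 and \lnot q4.
  branch 2 (add ((q5 \to \lnot q1) \land \lnot q4)):
    ((q5 \to \lnot q1) \land \lnot q4): α-rule — add (q5 \to \lnot q1), \lnot q4.
    (q5 \to \lnot q1): β-rule — branch into \lnot q5  //  \lnot q1.
      branch 2.1 (add \lnot q5):
        ○ open, literals {q4=false, q5=false}.
      branch 2.2 (add \lnot q1):
        ○ open, literals {q1=false, q4=false}.
2 branches closed, 7 open.
Each open branch fixes some atoms; the unmentioned ones are free. Counting distinct full assignments: branch {q1=false, q3=false} (q2, q4, q5, q6) contributes 16 new; branch {q3=false, q4=true} (q1, q2, q5, q6) contributes 8 new; branch {q3=false, q4=false} (q1, q2, q5, q6) contributes 8 new; branch {q2=false, q3=false} (q1, q4, q5, q6) contributes 0 new; branch {q2=false, q3=false} (q1, q4, q5, q6) contributes 0 new; branch {q4=false, q5=false} (q1, q2, q3, q6) contributes 8 new; branch {q1=false, q4=false} (q2, q3, q5, q6) contributes 4 new. Total: 44.

44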